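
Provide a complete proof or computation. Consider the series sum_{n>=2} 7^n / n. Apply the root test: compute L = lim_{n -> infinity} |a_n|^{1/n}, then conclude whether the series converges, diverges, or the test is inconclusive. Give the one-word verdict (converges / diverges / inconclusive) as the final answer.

Let a_n denote the general term. Form |a_n|^(1/n) and simplify:
|a_n|^(1/n) = 7/n^(1/n)
Take the limit as n -> infinity: L = 7.
Since L = 7 > 1, the root test implies divergence.

diverges


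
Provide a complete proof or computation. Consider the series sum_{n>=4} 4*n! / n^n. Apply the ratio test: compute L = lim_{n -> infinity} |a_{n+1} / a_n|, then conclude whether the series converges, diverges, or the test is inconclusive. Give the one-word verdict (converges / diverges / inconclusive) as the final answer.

Let a_n denote the general term. Form the ratio a_{n+1}/a_n and simplify:
a_{n+1}/a_n = (n/(n + 1))^n
Take the limit as n -> infinity: L = exp(-1).
Since L = exp(-1) < 1, the ratio test implies the series converges.

converges


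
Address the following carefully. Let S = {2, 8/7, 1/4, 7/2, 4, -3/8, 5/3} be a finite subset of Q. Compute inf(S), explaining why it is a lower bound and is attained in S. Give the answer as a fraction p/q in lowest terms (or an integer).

S is finite, so inf(S) = min(S).
Sorted increasing:
-3/8, 1/4, 8/7, 5/3, 2, 7/2, 4
The extremum is -3/8.
For every x in S, x >= -3/8. And -3/8 is in S, so it is attained.
Therefore inf(S) = -3/8.

-3/8


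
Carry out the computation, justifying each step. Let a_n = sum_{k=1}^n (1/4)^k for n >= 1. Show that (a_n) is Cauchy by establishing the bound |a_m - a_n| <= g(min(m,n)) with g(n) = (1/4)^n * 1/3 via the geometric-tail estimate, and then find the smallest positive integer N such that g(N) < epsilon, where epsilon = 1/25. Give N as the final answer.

For m > n >= 1: |a_m - a_n| = sum_{k=n+1}^m (1/4)^k < sum_{k=n+1}^infinity (1/4)^k = (1/4)^(n+1) / (1 - 1/4) = (1/4)^n * (1/4) * (4/3) = (1/4)^n * 1/3.
So g(n) = (1/4)^n / 3. Since g(n) -> 0, (a_n) is Cauchy.
Now solve g(N) < 1/25: (1/4)^N / 3 < 1/25 <=> 4^N > 1 / (3 * 1/25) = 25/3.
Check powers of 4: 4^1 = 4 <= 25/3, 4^2 = 16 > 25/3.
So the smallest such N is 2. Check: g(2) = 1/(3 * 16) = 1/48 < 1/25.

2


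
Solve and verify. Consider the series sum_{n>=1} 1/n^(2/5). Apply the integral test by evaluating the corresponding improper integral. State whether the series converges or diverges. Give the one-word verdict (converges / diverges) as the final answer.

Let f(x) = x^(-2/5). Then f is positive, continuous, and decreasing on [1, infinity), so the integral test applies.
Compute the improper integral int_{1}^infinity f(x) dx:
  antiderivative F(x) = 5*x^(3/5)/3.
  As x -> infinity, F(x) -> infinity (since p = 2/5 < 1).
  So the integral diverges. By the integral test, the series diverges.

diverges


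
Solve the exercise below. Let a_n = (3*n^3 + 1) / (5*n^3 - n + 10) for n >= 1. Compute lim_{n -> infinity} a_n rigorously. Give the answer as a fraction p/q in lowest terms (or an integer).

Divide numerator and denominator by n^3, the highest power:
numerator / n^3 = 3 + n^(-3)
denominator / n^3 = 5 - 1/n^2 + 10/n^3
As n -> infinity, all terms of the form c/n^k (k >= 1) tend to 0.
So numerator / n^3 -> 3 and denominator / n^3 -> 5.
Therefore lim a_n = 3/5.

3/5


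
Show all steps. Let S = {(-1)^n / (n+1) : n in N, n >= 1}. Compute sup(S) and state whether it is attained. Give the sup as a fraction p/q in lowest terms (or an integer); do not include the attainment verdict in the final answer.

Analysis:
- Values: -1/2, 1/3, -1/4, 1/5, -1/6, ...
- Positive terms (even n): 1/(2+1), 1/(4+1), ... decreasing -> max = 1/3 (n=2).
- Negative terms (odd n): -1/(1+1), -1/(3+1), ... increasing -> min = -1/2 (n=1).
- So sup = 1/3 (attained at n=2); inf = -1/2 (attained at n=1).
Conclusion: sup(S) = 1/3, attained in S.

1/3


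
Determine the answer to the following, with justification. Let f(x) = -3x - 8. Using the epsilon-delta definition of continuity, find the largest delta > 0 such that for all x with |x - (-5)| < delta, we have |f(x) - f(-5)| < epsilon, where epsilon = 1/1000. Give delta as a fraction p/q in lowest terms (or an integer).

We compute f(-5) = -3*(-5) - 8 = 7.
|f(x) - f(-5)| = |-3x - 8 - (7)| = |-3(x - (-5))| = 3|x - (-5)|.
We need 3|x - (-5)| < 1/1000, i.e. |x - (-5)| < 1/1000 / 3 = 1/3000.
So any delta <= 1/3000 works. Conversely, if delta > 1/3000, then x = -5 + 1/3000 satisfies |x - (-5)| = 1/3000 < delta but |f(x) - f(-5)| = 3 * 1/3000 = 1/1000, which is not < 1/1000; so no larger delta works.
Hence the largest such delta is 1/3000.

1/3000


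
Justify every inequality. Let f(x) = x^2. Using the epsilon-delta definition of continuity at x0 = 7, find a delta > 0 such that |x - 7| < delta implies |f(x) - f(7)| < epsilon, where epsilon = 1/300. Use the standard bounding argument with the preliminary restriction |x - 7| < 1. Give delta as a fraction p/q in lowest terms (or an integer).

Factor: |x^2 - (7)^2| = |x - 7| * |x + 7|.
Impose |x - 7| < 1 first. Then |x + 7| = |(x - 7) + 2*(7)| <= |x - 7| + 2*|7| < 1 + 14 = 15.
So |x^2 - (7)^2| < delta * 15.
We need delta * 15 <= 1/300, i.e. delta <= 1/300/15 = 1/4500.
Since 1/4500 < 1, this is tighter than 1; take delta = 1/4500.
So delta = 1/4500 works.

1/4500


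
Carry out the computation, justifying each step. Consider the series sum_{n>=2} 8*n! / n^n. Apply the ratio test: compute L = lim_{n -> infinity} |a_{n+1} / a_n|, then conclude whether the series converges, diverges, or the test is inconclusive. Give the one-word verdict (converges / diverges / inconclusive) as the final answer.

Let a_n denote the general term. Form the ratio a_{n+1}/a_n and simplify:
a_{n+1}/a_n = (n/(n + 1))^n
Take the limit as n -> infinity: L = exp(-1).
Since L = exp(-1) < 1, the ratio test implies the series converges.

converges


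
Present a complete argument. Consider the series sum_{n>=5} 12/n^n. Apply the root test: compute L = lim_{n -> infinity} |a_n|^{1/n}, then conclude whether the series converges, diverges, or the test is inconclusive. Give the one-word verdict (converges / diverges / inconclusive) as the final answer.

Let a_n denote the general term. Form |a_n|^(1/n) and simplify:
|a_n|^(1/n) = 12^(1/n)/n
Take the limit as n -> infinity: L = 0.
Since L = 0 < 1, the root test implies convergence.

converges


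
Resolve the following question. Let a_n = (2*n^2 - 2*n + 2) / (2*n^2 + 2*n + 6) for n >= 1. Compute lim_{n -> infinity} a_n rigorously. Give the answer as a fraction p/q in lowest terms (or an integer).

Divide numerator and denominator by n^2, the highest power:
numerator / n^2 = 2 - 2/n + 2/n^2
denominator / n^2 = 2 + 2/n + 6/n^2
As n -> infinity, all terms of the form c/n^k (k >= 1) tend to 0.
So numerator / n^2 -> 2 and denominator / n^2 -> 2.
Therefore lim a_n = 1.

1


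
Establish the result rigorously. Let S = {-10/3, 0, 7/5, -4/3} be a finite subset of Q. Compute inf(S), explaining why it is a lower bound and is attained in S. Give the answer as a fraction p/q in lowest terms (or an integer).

S is finite, so inf(S) = min(S).
Sorted increasing:
-10/3, -4/3, 0, 7/5
The extremum is -10/3.
For every x in S, x >= -10/3. And -10/3 is in S, so it is attained.
Therefore inf(S) = -10/3.

-10/3


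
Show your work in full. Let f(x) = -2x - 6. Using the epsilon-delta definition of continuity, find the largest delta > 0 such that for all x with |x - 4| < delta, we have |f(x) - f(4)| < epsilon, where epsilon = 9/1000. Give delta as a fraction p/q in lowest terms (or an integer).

We compute f(4) = -2*(4) - 6 = -14.
|f(x) - f(4)| = |-2x - 6 - (-14)| = |-2(x - 4)| = 2|x - 4|.
We need 2|x - 4| < 9/1000, i.e. |x - 4| < 9/1000 / 2 = 9/2000.
So any delta <= 9/2000 works. Conversely, if delta > 9/2000, then x = 4 + 9/2000 satisfies |x - 4| = 9/2000 < delta but |f(x) - f(4)| = 2 * 9/2000 = 9/1000, which is not < 9/1000; so no larger delta works.
Hence the largest such delta is 9/2000.

9/2000


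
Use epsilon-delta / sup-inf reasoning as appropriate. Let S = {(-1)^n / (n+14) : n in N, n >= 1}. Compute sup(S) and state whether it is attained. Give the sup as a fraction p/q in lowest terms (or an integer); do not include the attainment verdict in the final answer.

Analysis:
- Values: -1/15, 1/16, -1/17, 1/18, -1/19, ...
- Positive terms (even n): 1/(2+14), 1/(4+14), ... decreasing -> max = 1/16 (n=2).
- Negative terms (odd n): -1/(1+14), -1/(3+14), ... increasing -> min = -1/15 (n=1).
- So sup = 1/16 (attained at n=2); inf = -1/15 (attained at n=1).
Conclusion: sup(S) = 1/16, attained in S.

1/16


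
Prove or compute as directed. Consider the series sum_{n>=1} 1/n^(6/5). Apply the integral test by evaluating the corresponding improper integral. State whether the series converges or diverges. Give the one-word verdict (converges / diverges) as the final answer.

Let f(x) = x^(-6/5). Then f is positive, continuous, and decreasing on [1, infinity), so the integral test applies.
Compute the improper integral int_{1}^infinity f(x) dx:
  antiderivative F(x) = -5/x^(1/5).
  As x -> infinity, F(x) -> 0 (since p = 6/5 > 1).
  So int = F(infinity) - F(1) = 0 - (-5) = 5.
  Finite, so by the integral test, the series converges.

converges


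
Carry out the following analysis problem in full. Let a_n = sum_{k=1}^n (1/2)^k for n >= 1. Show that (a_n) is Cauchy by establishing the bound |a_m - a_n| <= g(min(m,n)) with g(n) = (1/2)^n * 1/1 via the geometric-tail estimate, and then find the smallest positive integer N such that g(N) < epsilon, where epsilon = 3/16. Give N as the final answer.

For m > n >= 1: |a_m - a_n| = sum_{k=n+1}^m (1/2)^k < sum_{k=n+1}^infinity (1/2)^k = (1/2)^(n+1) / (1 - 1/2) = (1/2)^n * (1/2) * (2/1) = (1/2)^n * 1/1.
So g(n) = (1/2)^n / 1. Since g(n) -> 0, (a_n) is Cauchy.
Now solve g(N) < 3/16: (1/2)^N / 1 < 3/16 <=> 2^N > 1 / (1 * 3/16) = 16/3.
Check powers of 2: 2^2 = 4 <= 16/3, 2^3 = 8 > 16/3.
So the smallest such N is 3. Check: g(3) = 1/(1 * 8) = 1/8 < 3/16.

3


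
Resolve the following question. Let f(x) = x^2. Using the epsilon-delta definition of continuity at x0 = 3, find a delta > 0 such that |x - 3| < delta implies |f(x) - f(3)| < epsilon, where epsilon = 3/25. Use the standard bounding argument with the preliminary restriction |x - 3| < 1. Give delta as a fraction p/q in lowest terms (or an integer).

Factor: |x^2 - (3)^2| = |x - 3| * |x + 3|.
Impose |x - 3| < 1 first. Then |x + 3| = |(x - 3) + 2*(3)| <= |x - 3| + 2*|3| < 1 + 6 = 7.
So |x^2 - (3)^2| < delta * 7.
We need delta * 7 <= 3/25, i.e. delta <= 3/25/7 = 3/175.
Since 3/175 < 1, this is tighter than 1; take delta = 3/175.
So delta = 3/175 works.

3/175


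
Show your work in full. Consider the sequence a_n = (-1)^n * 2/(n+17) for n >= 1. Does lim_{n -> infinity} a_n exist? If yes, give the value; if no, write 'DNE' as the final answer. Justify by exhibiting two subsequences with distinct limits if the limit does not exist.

Examine the behaviour of a_n along subsequences.
Even-n subsequence a_{2k} = 2/(2k+17) -> 0. Odd-n subsequence a_{2k+1} = -2/(2k+18) -> 0. Both tend to 0, which suggests the limit is 0; verify directly.
|a_n - 0| = 2/(n+17) < 2/n for every n >= 1.
Given epsilon > 0, choose a positive integer N > 2/epsilon. Then for all n >= N, |a_n| < 2/n <= 2/N < epsilon.
So by the definition of the limit, lim a_n exists and equals 0.

0


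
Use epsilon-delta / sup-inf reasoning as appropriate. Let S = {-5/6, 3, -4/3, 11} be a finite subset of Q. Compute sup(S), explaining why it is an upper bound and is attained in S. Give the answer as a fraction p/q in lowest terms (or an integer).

S is finite, so sup(S) = max(S).
Sorted decreasing:
11, 3, -5/6, -4/3
The extremum is 11.
For every x in S, x <= 11. And 11 is in S, so it is attained.
Therefore sup(S) = 11.

11


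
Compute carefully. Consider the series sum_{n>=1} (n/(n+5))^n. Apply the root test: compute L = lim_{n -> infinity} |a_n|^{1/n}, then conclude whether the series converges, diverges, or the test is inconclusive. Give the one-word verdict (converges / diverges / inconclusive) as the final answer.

Let a_n denote the general term. Form |a_n|^(1/n) and simplify:
|a_n|^(1/n) = n/(n + 5)
Take the limit as n -> infinity: L = 1.
Since L = 1, the root test is inconclusive. (In fact a_n = (n/(n+5))^n -> e^(-5) != 0, so the nth-term test shows divergence; but the root test itself gives no conclusion.)

inconclusive


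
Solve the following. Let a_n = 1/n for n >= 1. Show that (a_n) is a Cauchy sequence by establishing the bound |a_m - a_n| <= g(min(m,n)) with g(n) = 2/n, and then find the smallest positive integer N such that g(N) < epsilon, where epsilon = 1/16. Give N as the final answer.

For any m, n >= 1, by the triangle inequality:
|a_m - a_n| = |1/m - 1/n| <= 1/m + 1/n <= 2/min(m,n).
So g(n) = 2/n bounds the Cauchy difference. Since g(n) -> 0, (a_n) is Cauchy.
Now solve g(N) < 1/16: 2/N < 1/16 <=> N > 2 / (1/16) = 32.
The smallest integer strictly greater than 32 is N = 33.
Check: g(33) = 2/33 = 2/33 < 1/16; g(32) = 1/16 >= 1/16. So N = 33.

33


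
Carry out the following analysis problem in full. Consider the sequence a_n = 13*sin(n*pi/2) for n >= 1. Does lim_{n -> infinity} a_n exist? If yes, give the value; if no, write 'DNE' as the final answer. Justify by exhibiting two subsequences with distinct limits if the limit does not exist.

Examine the behaviour of a_n along subsequences.
a_{4k+1} = 13*sin(pi/2 + 2k*pi) = 13 -> 13. a_{4k+3} = 13*sin(3pi/2 + 2k*pi) = -13 -> -13.
Since these two subsequential limits are 13 and -13, distinct, the full sequence cannot converge (a convergent sequence has all subsequences tending to the same limit). So lim a_n does not exist.

DNE


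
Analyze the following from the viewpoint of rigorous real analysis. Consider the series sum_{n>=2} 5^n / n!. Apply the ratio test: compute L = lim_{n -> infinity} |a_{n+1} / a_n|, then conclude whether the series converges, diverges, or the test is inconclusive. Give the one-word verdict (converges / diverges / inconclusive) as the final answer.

Let a_n denote the general term. Form the ratio a_{n+1}/a_n and simplify:
a_{n+1}/a_n = 5/(n + 1)
Take the limit as n -> infinity: L = 0.
Since L = 0 < 1, the ratio test implies the series converges.

converges


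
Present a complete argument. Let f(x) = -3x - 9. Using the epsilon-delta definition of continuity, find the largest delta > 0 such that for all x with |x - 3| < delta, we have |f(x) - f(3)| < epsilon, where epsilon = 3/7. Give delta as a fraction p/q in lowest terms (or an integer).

We compute f(3) = -3*(3) - 9 = -18.
|f(x) - f(3)| = |-3x - 9 - (-18)| = |-3(x - 3)| = 3|x - 3|.
We need 3|x - 3| < 3/7, i.e. |x - 3| < 3/7 / 3 = 1/7.
So any delta <= 1/7 works. Conversely, if delta > 1/7, then x = 3 + 1/7 satisfies |x - 3| = 1/7 < delta but |f(x) - f(3)| = 3 * 1/7 = 3/7, which is not < 3/7; so no larger delta works.
Hence the largest such delta is 1/7.

1/7


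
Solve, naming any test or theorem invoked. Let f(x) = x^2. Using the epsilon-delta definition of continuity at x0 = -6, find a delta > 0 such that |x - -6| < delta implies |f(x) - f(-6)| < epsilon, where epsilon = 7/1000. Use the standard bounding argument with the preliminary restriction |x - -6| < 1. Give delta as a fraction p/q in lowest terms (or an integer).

Factor: |x^2 - (-6)^2| = |x - -6| * |x + -6|.
Impose |x - -6| < 1 first. Then |x + -6| = |(x - -6) + 2*(-6)| <= |x - -6| + 2*|-6| < 1 + 12 = 13.
So |x^2 - (-6)^2| < delta * 13.
We need delta * 13 <= 7/1000, i.e. delta <= 7/1000/13 = 7/13000.
Since 7/13000 < 1, this is tighter than 1; take delta = 7/13000.
So delta = 7/13000 works.

7/13000


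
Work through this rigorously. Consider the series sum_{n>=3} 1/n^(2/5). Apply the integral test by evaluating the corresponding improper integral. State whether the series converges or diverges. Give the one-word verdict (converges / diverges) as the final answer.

Let f(x) = x^(-2/5). Then f is positive, continuous, and decreasing on [3, infinity), so the integral test applies.
Compute the improper integral int_{3}^infinity f(x) dx:
  antiderivative F(x) = 5*x^(3/5)/3.
  As x -> infinity, F(x) -> infinity (since p = 2/5 < 1).
  So the integral diverges. By the integral test, the series diverges.

diverges


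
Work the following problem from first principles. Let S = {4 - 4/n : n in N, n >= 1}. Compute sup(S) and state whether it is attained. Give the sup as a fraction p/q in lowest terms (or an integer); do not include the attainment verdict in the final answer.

Analysis:
- Values: 0, 2, 8/3, 3, ... strictly increasing.
- Minimum is 0 (n=1); inf = 0 (attained).
- 4 - 4/n -> 4 from below; sup = 4, not attained.
Conclusion: sup(S) = 4, not attained in S.

4


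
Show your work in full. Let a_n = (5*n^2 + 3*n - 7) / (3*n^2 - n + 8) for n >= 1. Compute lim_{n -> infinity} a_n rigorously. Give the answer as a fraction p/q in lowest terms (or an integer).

Divide numerator and denominator by n^2, the highest power:
numerator / n^2 = 5 + 3/n - 7/n^2
denominator / n^2 = 3 - 1/n + 8/n^2
As n -> infinity, all terms of the form c/n^k (k >= 1) tend to 0.
So numerator / n^2 -> 5 and denominator / n^2 -> 3.
Therefore lim a_n = 5/3.

5/3


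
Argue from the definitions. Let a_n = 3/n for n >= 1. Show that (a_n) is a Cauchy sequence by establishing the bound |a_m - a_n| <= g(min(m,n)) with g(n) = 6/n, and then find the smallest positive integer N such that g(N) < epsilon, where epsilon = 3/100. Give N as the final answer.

For any m, n >= 1, by the triangle inequality:
|a_m - a_n| = |3/m - 3/n| <= 3*1/m + 3*1/n <= 6/min(m,n).
So g(n) = 6/n bounds the Cauchy difference. Since g(n) -> 0, (a_n) is Cauchy.
Now solve g(N) < 3/100: 6/N < 3/100 <=> N > 6 / (3/100) = 200.
The smallest integer strictly greater than 200 is N = 201.
Check: g(201) = 6/201 = 2/67 < 3/100; g(200) = 3/100 >= 3/100. So N = 201.

201


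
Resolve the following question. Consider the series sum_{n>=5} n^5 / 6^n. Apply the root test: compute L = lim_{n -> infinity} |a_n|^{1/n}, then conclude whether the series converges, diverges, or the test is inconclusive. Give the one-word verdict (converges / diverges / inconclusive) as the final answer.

Let a_n denote the general term. Form |a_n|^(1/n) and simplify:
|a_n|^(1/n) = n^(5/n)/6
Take the limit as n -> infinity: L = 1/6.
Since L = 1/6 < 1, the root test implies convergence.

converges


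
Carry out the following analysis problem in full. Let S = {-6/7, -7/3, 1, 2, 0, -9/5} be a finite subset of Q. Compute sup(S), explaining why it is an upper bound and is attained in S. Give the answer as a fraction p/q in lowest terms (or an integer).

S is finite, so sup(S) = max(S).
Sorted decreasing:
2, 1, 0, -6/7, -9/5, -7/3
The extremum is 2.
For every x in S, x <= 2. And 2 is in S, so it is attained.
Therefore sup(S) = 2.

2


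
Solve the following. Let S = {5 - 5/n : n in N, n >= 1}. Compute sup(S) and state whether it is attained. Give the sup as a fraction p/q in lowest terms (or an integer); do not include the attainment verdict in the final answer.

Analysis:
- Values: 0, 5/2, 10/3, 15/4, ... strictly increasing.
- Minimum is 0 (n=1); inf = 0 (attained).
- 5 - 5/n -> 5 from below; sup = 5, not attained.
Conclusion: sup(S) = 5, not attained in S.

5


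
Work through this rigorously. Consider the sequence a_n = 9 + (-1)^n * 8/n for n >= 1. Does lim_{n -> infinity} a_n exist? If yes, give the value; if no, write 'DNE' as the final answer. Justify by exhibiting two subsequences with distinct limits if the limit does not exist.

Examine the behaviour of a_n along subsequences.
Even-n subsequence a_{2k} = 9 + 8/(2k) -> 9. Odd-n subsequence a_{2k+1} = 9 - 8/(2k+1) -> 9. Both tend to 9, which suggests the limit is 9; verify directly.
|a_n - 9| = |(-1)^n * 8/n| = 8/n for every n >= 1.
Given epsilon > 0, choose a positive integer N > 8/epsilon. Then for all n >= N, |a_n - 9| = 8/n <= 8/N < epsilon.
So by the definition of the limit, lim a_n exists and equals 9.

9


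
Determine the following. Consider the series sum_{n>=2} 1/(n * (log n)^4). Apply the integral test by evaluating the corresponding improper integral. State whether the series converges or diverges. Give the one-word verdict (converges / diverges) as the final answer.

Let f(x) = 1/(x*log(x)^4). Then f is positive, continuous, and decreasing on [2, infinity), so the integral test applies.
Compute the improper integral int_{2}^infinity f(x) dx:
  antiderivative F(x) = -1/(3*log(x)^3).
  F(x) -> 0 as x -> infinity.  int = 0 - F(2) = 1/(3*log(2)^3) < infinity. By the integral test, the series converges.

converges


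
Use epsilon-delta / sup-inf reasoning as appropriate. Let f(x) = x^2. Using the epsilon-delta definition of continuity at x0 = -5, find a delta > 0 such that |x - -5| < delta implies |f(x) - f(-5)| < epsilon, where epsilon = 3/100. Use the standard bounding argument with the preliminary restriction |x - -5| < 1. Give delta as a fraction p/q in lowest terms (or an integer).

Factor: |x^2 - (-5)^2| = |x - -5| * |x + -5|.
Impose |x - -5| < 1 first. Then |x + -5| = |(x - -5) + 2*(-5)| <= |x - -5| + 2*|-5| < 1 + 10 = 11.
So |x^2 - (-5)^2| < delta * 11.
We need delta * 11 <= 3/100, i.e. delta <= 3/100/11 = 3/1100.
Since 3/1100 < 1, this is tighter than 1; take delta = 3/1100.
So delta = 3/1100 works.

3/1100


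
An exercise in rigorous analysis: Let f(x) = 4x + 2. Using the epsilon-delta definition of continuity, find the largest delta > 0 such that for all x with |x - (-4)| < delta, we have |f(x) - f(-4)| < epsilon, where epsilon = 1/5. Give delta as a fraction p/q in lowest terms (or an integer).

We compute f(-4) = 4*(-4) + 2 = -14.
|f(x) - f(-4)| = |4x + 2 - (-14)| = |4(x - (-4))| = 4|x - (-4)|.
We need 4|x - (-4)| < 1/5, i.e. |x - (-4)| < 1/5 / 4 = 1/20.
So any delta <= 1/20 works. Conversely, if delta > 1/20, then x = -4 + 1/20 satisfies |x - (-4)| = 1/20 < delta but |f(x) - f(-4)| = 4 * 1/20 = 1/5, which is not < 1/5; so no larger delta works.
Hence the largest such delta is 1/20.

1/20


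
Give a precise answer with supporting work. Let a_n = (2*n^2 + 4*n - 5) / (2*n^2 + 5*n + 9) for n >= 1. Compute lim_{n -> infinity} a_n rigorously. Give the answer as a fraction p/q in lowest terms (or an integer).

Divide numerator and denominator by n^2, the highest power:
numerator / n^2 = 2 + 4/n - 5/n^2
denominator / n^2 = 2 + 5/n + 9/n^2
As n -> infinity, all terms of the form c/n^k (k >= 1) tend to 0.
So numerator / n^2 -> 2 and denominator / n^2 -> 2.
Therefore lim a_n = 1.

1


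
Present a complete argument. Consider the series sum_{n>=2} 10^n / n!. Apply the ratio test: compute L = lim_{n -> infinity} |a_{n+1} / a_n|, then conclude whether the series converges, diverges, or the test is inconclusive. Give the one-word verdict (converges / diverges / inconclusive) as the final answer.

Let a_n denote the general term. Form the ratio a_{n+1}/a_n and simplify:
a_{n+1}/a_n = 10/(n + 1)
Take the limit as n -> infinity: L = 0.
Since L = 0 < 1, the ratio test implies the series converges.

converges


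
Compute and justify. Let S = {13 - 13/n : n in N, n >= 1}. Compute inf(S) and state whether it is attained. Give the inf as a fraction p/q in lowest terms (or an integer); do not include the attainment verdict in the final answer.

Analysis:
- Values: 0, 13/2, 26/3, 39/4, ... strictly increasing.
- Minimum is 0 (n=1); inf = 0 (attained).
- 13 - 13/n -> 13 from below; sup = 13, not attained.
Conclusion: inf(S) = 0, attained in S.

0


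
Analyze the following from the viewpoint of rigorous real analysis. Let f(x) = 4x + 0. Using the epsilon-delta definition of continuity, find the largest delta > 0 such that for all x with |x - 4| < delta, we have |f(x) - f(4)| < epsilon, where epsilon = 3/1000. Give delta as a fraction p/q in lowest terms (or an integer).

We compute f(4) = 4*(4) + 0 = 16.
|f(x) - f(4)| = |4x + 0 - (16)| = |4(x - 4)| = 4|x - 4|.
We need 4|x - 4| < 3/1000, i.e. |x - 4| < 3/1000 / 4 = 3/4000.
So any delta <= 3/4000 works. Conversely, if delta > 3/4000, then x = 4 + 3/4000 satisfies |x - 4| = 3/4000 < delta but |f(x) - f(4)| = 4 * 3/4000 = 3/1000, which is not < 3/1000; so no larger delta works.
Hence the largest such delta is 3/4000.

3/4000


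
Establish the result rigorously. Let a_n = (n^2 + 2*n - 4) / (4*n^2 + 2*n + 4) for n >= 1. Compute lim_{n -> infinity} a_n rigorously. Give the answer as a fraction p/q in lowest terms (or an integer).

Divide numerator and denominator by n^2, the highest power:
numerator / n^2 = 1 + 2/n - 4/n^2
denominator / n^2 = 4 + 2/n + 4/n^2
As n -> infinity, all terms of the form c/n^k (k >= 1) tend to 0.
So numerator / n^2 -> 1 and denominator / n^2 -> 4.
Therefore lim a_n = 1/4.

1/4


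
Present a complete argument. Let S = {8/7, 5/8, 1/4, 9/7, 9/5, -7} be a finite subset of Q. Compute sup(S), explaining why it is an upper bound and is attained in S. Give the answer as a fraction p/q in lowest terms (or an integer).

S is finite, so sup(S) = max(S).
Sorted decreasing:
9/5, 9/7, 8/7, 5/8, 1/4, -7
The extremum is 9/5.
For every x in S, x <= 9/5. And 9/5 is in S, so it is attained.
Therefore sup(S) = 9/5.

9/5


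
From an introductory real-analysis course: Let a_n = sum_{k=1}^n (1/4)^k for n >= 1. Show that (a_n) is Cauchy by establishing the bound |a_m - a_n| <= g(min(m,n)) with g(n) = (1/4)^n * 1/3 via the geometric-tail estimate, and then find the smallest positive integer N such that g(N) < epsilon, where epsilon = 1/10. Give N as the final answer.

For m > n >= 1: |a_m - a_n| = sum_{k=n+1}^m (1/4)^k < sum_{k=n+1}^infinity (1/4)^k = (1/4)^(n+1) / (1 - 1/4) = (1/4)^n * (1/4) * (4/3) = (1/4)^n * 1/3.
So g(n) = (1/4)^n / 3. Since g(n) -> 0, (a_n) is Cauchy.
Now solve g(N) < 1/10: (1/4)^N / 3 < 1/10 <=> 4^N > 1 / (3 * 1/10) = 10/3.
Check powers of 4: 4^0 = 1 <= 10/3, 4^1 = 4 > 10/3.
So the smallest such N is 1. Check: g(1) = 1/(3 * 4) = 1/12 < 1/10.

1


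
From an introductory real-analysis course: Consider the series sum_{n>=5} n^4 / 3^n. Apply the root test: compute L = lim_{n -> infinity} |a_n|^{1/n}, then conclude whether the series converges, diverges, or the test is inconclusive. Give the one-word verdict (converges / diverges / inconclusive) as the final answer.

Let a_n denote the general term. Form |a_n|^(1/n) and simplify:
|a_n|^(1/n) = n^(4/n)/3
Take the limit as n -> infinity: L = 1/3.
Since L = 1/3 < 1, the root test implies convergence.

converges


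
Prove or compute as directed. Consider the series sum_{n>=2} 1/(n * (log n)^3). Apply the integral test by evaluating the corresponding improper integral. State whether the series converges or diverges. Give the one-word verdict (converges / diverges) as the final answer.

Let f(x) = 1/(x*log(x)^3). Then f is positive, continuous, and decreasing on [2, infinity), so the integral test applies.
Compute the improper integral int_{2}^infinity f(x) dx:
  antiderivative F(x) = -1/(2*log(x)^2).
  F(x) -> 0 as x -> infinity.  int = 0 - F(2) = 1/(2*log(2)^2) < infinity. By the integral test, the series converges.

converges


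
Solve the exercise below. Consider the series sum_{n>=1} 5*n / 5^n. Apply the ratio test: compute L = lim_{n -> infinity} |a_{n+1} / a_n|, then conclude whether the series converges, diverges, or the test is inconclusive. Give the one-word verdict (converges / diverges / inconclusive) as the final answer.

Let a_n denote the general term. Form the ratio a_{n+1}/a_n and simplify:
a_{n+1}/a_n = (n + 1)/(5*n)
Take the limit as n -> infinity: L = 1/5.
Since L = 1/5 < 1, the ratio test implies the series converges.

converges


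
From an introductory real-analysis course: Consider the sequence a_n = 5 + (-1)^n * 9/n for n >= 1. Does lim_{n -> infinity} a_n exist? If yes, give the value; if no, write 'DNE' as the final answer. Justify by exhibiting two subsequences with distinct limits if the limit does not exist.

Examine the behaviour of a_n along subsequences.
Even-n subsequence a_{2k} = 5 + 9/(2k) -> 5. Odd-n subsequence a_{2k+1} = 5 - 9/(2k+1) -> 5. Both tend to 5, which suggests the limit is 5; verify directly.
|a_n - 5| = |(-1)^n * 9/n| = 9/n for every n >= 1.
Given epsilon > 0, choose a positive integer N > 9/epsilon. Then for all n >= N, |a_n - 5| = 9/n <= 9/N < epsilon.
So by the definition of the limit, lim a_n exists and equals 5.

5


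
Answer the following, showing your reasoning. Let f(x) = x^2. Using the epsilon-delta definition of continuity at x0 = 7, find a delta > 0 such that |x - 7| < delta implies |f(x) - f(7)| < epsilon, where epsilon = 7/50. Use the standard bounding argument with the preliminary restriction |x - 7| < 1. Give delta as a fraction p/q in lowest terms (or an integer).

Factor: |x^2 - (7)^2| = |x - 7| * |x + 7|.
Impose |x - 7| < 1 first. Then |x + 7| = |(x - 7) + 2*(7)| <= |x - 7| + 2*|7| < 1 + 14 = 15.
So |x^2 - (7)^2| < delta * 15.
We need delta * 15 <= 7/50, i.e. delta <= 7/50/15 = 7/750.
Since 7/750 < 1, this is tighter than 1; take delta = 7/750.
So delta = 7/750 works.

7/750


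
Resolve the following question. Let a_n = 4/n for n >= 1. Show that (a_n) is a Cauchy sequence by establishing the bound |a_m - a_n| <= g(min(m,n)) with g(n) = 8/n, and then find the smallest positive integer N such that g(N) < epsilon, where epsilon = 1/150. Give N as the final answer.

For any m, n >= 1, by the triangle inequality:
|a_m - a_n| = |4/m - 4/n| <= 4*1/m + 4*1/n <= 8/min(m,n).
So g(n) = 8/n bounds the Cauchy difference. Since g(n) -> 0, (a_n) is Cauchy.
Now solve g(N) < 1/150: 8/N < 1/150 <=> N > 8 / (1/150) = 1200.
The smallest integer strictly greater than 1200 is N = 1201.
Check: g(1201) = 8/1201 = 8/1201 < 1/150; g(1200) = 1/150 >= 1/150. So N = 1201.

1201


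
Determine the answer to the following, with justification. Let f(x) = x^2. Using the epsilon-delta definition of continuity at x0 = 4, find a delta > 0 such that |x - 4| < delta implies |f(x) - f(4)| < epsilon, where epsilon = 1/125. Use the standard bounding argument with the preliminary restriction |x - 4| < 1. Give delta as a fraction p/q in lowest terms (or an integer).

Factor: |x^2 - (4)^2| = |x - 4| * |x + 4|.
Impose |x - 4| < 1 first. Then |x + 4| = |(x - 4) + 2*(4)| <= |x - 4| + 2*|4| < 1 + 8 = 9.
So |x^2 - (4)^2| < delta * 9.
We need delta * 9 <= 1/125, i.e. delta <= 1/125/9 = 1/1125.
Since 1/1125 < 1, this is tighter than 1; take delta = 1/1125.
So delta = 1/1125 works.

1/1125


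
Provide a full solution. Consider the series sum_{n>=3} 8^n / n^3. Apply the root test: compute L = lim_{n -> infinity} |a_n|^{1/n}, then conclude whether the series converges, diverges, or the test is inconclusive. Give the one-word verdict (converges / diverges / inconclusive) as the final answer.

Let a_n denote the general term. Form |a_n|^(1/n) and simplify:
|a_n|^(1/n) = 8/n^(3/n)
Take the limit as n -> infinity: L = 8.
Since L = 8 > 1, the root test implies divergence.

diverges


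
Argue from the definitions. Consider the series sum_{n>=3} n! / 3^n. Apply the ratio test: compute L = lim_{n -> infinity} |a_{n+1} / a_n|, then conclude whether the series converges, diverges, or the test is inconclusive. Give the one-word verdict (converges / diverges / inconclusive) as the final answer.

Let a_n denote the general term. Form the ratio a_{n+1}/a_n and simplify:
a_{n+1}/a_n = n/3 + 1/3
Take the limit as n -> infinity: L = infinity.
Since L = infinity > 1 (or L = infinity), the ratio test implies the series diverges.

diverges


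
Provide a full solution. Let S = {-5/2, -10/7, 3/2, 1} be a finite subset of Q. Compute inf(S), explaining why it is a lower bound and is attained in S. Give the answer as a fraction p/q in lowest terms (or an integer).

S is finite, so inf(S) = min(S).
Sorted increasing:
-5/2, -10/7, 1, 3/2
The extremum is -5/2.
For every x in S, x >= -5/2. And -5/2 is in S, so it is attained.
Therefore inf(S) = -5/2.

-5/2


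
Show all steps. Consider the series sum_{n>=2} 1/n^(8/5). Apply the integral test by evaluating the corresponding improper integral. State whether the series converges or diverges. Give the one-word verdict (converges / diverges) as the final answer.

Let f(x) = x^(-8/5). Then f is positive, continuous, and decreasing on [2, infinity), so the integral test applies.
Compute the improper integral int_{2}^infinity f(x) dx:
  antiderivative F(x) = -5/(3*x^(3/5)).
  As x -> infinity, F(x) -> 0 (since p = 8/5 > 1).
  So int = F(infinity) - F(2) = 0 - (-5*2^(2/5)/6) = 5*2^(2/5)/6.
  Finite, so by the integral test, the series converges.

converges


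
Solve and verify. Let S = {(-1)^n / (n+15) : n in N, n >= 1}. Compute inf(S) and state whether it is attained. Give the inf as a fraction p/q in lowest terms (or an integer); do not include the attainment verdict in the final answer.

Analysis:
- Values: -1/16, 1/17, -1/18, 1/19, -1/20, ...
- Positive terms (even n): 1/(2+15), 1/(4+15), ... decreasing -> max = 1/17 (n=2).
- Negative terms (odd n): -1/(1+15), -1/(3+15), ... increasing -> min = -1/16 (n=1).
- So sup = 1/17 (attained at n=2); inf = -1/16 (attained at n=1).
Conclusion: inf(S) = -1/16, attained in S.

-1/16


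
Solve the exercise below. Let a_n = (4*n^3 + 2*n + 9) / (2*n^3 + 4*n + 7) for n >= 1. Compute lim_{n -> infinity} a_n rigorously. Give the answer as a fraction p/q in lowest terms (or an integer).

Divide numerator and denominator by n^3, the highest power:
numerator / n^3 = 4 + 2/n^2 + 9/n^3
denominator / n^3 = 2 + 4/n^2 + 7/n^3
As n -> infinity, all terms of the form c/n^k (k >= 1) tend to 0.
So numerator / n^3 -> 4 and denominator / n^3 -> 2.
Therefore lim a_n = 2.

2


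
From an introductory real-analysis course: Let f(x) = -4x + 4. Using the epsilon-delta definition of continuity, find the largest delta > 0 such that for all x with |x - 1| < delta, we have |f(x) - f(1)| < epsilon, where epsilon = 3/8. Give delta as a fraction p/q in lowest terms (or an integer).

We compute f(1) = -4*(1) + 4 = 0.
|f(x) - f(1)| = |-4x + 4 - (0)| = |-4(x - 1)| = 4|x - 1|.
We need 4|x - 1| < 3/8, i.e. |x - 1| < 3/8 / 4 = 3/32.
So any delta <= 3/32 works. Conversely, if delta > 3/32, then x = 1 + 3/32 satisfies |x - 1| = 3/32 < delta but |f(x) - f(1)| = 4 * 3/32 = 3/8, which is not < 3/8; so no larger delta works.
Hence the largest such delta is 3/32.

3/32


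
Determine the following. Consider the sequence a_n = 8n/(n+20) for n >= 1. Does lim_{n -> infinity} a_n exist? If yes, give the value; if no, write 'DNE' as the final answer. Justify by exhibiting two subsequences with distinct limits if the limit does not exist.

Examine the behaviour of a_n along subsequences.
Even-n subsequence a_{2k} = 8(2k)/(2k+20) -> 8. Odd-n subsequence a_{2k+1} = 8(2k+1)/(2k+21) -> 8. Both tend to 8, which suggests the limit is 8; verify directly.
|a_n - 8| = |8n - 8(n+20)| / (n+20) = 160/(n+20) < 160/n for every n >= 1.
Given epsilon > 0, choose a positive integer N > 160/epsilon. Then for all n >= N, |a_n - 8| < 160/n <= 160/N < epsilon.
So by the definition of the limit, lim a_n exists and equals 8.

8


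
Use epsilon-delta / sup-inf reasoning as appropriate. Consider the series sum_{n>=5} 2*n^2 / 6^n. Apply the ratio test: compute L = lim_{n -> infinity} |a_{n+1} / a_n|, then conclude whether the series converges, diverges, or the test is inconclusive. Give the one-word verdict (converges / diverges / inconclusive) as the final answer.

Let a_n denote the general term. Form the ratio a_{n+1}/a_n and simplify:
a_{n+1}/a_n = (n + 1)^2/(6*n^2)
Take the limit as n -> infinity: L = 1/6.
Since L = 1/6 < 1, the ratio test implies the series converges.

converges


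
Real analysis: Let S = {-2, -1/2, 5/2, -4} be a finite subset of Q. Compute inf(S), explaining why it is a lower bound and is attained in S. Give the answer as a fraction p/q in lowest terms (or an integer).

S is finite, so inf(S) = min(S).
Sorted increasing:
-4, -2, -1/2, 5/2
The extremum is -4.
For every x in S, x >= -4. And -4 is in S, so it is attained.
Therefore inf(S) = -4.

-4


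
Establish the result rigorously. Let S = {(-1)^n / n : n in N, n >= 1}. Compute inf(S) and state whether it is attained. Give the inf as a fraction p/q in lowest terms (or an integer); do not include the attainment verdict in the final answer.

Analysis:
- Values: -1, 1/2, -1/3, 1/4, -1/5, ...
- Positive terms (even n): 1/(2+0), 1/(4+0), ... decreasing -> max = 1/2 (n=2).
- Negative terms (odd n): -1/(1+0), -1/(3+0), ... increasing -> min = -1 (n=1).
- So sup = 1/2 (attained at n=2); inf = -1 (attained at n=1).
Conclusion: inf(S) = -1, attained in S.

-1


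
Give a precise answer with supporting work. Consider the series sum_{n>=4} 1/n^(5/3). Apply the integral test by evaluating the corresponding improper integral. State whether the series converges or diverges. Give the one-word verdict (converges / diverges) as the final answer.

Let f(x) = x^(-5/3). Then f is positive, continuous, and decreasing on [4, infinity), so the integral test applies.
Compute the improper integral int_{4}^infinity f(x) dx:
  antiderivative F(x) = -3/(2*x^(2/3)).
  As x -> infinity, F(x) -> 0 (since p = 5/3 > 1).
  So int = F(infinity) - F(4) = 0 - (-3*2^(2/3)/8) = 3*2^(2/3)/8.
  Finite, so by the integral test, the series converges.

converges


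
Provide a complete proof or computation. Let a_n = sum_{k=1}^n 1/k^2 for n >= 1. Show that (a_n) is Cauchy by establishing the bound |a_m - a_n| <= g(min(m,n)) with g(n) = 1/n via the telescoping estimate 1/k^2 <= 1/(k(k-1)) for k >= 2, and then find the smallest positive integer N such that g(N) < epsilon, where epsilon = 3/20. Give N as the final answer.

For m > n >= 1: |a_m - a_n| = sum_{k=n+1}^m 1/k^2.
Use 1/k^2 <= 1/(k(k-1)) = 1/(k-1) - 1/k for k >= 2:
sum_{k=n+1}^m 1/k^2 <= sum_{k=n+1}^m (1/(k-1) - 1/k) = 1/n - 1/m <= 1/n.
By symmetry the same bound holds with n,m swapped, so |a_m - a_n| <= 1/min(m,n) = g(min(m,n)). Since g(n) -> 0, (a_n) is Cauchy.
Now solve g(N) < 3/20: 1/N < 3/20 <=> N > 1/(3/20) = 20/3.
The smallest integer strictly greater than 20/3 is N = 7.
Check: g(7) = 1/7 < 3/20; g(6) = 1/6 >= 3/20. So N = 7.

7


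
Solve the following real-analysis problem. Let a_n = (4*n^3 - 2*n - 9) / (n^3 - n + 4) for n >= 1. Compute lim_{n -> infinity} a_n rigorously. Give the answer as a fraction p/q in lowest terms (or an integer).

Divide numerator and denominator by n^3, the highest power:
numerator / n^3 = 4 - 2/n^2 - 9/n^3
denominator / n^3 = 1 - 1/n^2 + 4/n^3
As n -> infinity, all terms of the form c/n^k (k >= 1) tend to 0.
So numerator / n^3 -> 4 and denominator / n^3 -> 1.
Therefore lim a_n = 4.

4


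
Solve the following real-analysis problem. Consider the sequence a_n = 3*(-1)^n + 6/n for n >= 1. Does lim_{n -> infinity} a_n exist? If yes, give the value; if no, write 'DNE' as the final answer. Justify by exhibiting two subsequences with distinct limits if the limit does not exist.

Examine the behaviour of a_n along subsequences.
a_{2k} = 3 + 6/(2k) -> 3. a_{2k+1} = -3 + 6/(2k+1) -> -3.
Since these two subsequential limits are 3 and -3, distinct, the full sequence cannot converge (a convergent sequence has all subsequences tending to the same limit). So lim a_n does not exist.

DNE


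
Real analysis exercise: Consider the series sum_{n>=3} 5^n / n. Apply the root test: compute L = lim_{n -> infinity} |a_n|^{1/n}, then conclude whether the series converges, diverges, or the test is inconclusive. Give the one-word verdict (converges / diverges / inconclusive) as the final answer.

Let a_n denote the general term. Form |a_n|^(1/n) and simplify:
|a_n|^(1/n) = 5/n^(1/n)
Take the limit as n -> infinity: L = 5.
Since L = 5 > 1, the root test implies divergence.

diverges


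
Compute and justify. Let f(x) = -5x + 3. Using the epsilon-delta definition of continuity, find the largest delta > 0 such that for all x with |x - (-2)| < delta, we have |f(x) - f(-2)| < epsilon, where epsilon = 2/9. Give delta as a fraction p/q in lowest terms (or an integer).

We compute f(-2) = -5*(-2) + 3 = 13.
|f(x) - f(-2)| = |-5x + 3 - (13)| = |-5(x - (-2))| = 5|x - (-2)|.
We need 5|x - (-2)| < 2/9, i.e. |x - (-2)| < 2/9 / 5 = 2/45.
So any delta <= 2/45 works. Conversely, if delta > 2/45, then x = -2 + 2/45 satisfies |x - (-2)| = 2/45 < delta but |f(x) - f(-2)| = 5 * 2/45 = 2/9, which is not < 2/9; so no larger delta works.
Hence the largest such delta is 2/45.

2/45
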